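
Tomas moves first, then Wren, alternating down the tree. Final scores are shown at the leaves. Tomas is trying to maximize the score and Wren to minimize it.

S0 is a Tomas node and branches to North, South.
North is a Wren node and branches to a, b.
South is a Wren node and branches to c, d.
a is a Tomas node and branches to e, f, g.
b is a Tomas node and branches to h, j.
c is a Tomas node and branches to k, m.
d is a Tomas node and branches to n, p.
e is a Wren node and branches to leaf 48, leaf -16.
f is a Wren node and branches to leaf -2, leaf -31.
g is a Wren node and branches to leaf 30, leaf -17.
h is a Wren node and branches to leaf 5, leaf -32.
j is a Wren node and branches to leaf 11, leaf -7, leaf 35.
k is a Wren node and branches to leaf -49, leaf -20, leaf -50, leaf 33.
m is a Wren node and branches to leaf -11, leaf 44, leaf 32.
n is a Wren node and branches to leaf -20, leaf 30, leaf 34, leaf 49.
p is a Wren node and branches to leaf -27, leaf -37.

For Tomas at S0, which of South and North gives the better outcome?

k (Wren): min(-49, -20, -50, 33) = -50
m (Wren): min(-11, 44, 32) = -11
c (Tomas): max(-50, -11) = -11
n (Wren): min(-20, 30, 34, 49) = -20
p (Wren): min(-27, -37) = -37
d (Tomas): max(-20, -37) = -20
South (Wren): min(-11, -20) = -20
e (Wren): min(48, -16) = -16
f (Wren): min(-2, -31) = -31
g (Wren): min(30, -17) = -17
a (Tomas): max(-16, -31, -17) = -16
h (Wren): min(5, -32) = -32
j (Wren): min(11, -7, 35) = -7
b (Tomas): max(-32, -7) = -7
North (Wren): min(-16, -7) = -16
Tomas prefers the higher value; South=-20, North=-16. North is better since -16 > -20.

North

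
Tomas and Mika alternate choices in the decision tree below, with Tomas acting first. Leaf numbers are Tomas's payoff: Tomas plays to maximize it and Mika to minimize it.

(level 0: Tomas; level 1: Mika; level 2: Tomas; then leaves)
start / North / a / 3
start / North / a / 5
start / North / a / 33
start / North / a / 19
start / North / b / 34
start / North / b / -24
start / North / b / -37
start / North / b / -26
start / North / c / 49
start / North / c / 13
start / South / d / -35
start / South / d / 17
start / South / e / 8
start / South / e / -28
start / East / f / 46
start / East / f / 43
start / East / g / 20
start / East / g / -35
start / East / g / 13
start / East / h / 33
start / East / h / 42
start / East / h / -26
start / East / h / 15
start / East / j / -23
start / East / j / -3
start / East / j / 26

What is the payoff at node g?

20

g (Tomas): max(20, -35, 13) = 20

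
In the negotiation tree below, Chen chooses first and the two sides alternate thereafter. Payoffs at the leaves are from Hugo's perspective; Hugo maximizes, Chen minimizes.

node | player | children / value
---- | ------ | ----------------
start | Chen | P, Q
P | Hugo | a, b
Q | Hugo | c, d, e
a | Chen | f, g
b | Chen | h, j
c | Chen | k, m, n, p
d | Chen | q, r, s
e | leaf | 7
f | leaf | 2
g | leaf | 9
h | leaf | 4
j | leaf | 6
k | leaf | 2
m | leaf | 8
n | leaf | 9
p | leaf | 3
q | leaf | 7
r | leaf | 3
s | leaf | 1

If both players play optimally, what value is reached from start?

4

a (Chen): min(2, 9) = 2
b (Chen): min(4, 6) = 4
P (Hugo): max(2, 4) = 4
c (Chen): min(2, 8, 9, 3) = 2
d (Chen): min(7, 3, 1) = 1
Q (Hugo): max(2, 1, 7) = 7
start (Chen): min(4, 7) = 4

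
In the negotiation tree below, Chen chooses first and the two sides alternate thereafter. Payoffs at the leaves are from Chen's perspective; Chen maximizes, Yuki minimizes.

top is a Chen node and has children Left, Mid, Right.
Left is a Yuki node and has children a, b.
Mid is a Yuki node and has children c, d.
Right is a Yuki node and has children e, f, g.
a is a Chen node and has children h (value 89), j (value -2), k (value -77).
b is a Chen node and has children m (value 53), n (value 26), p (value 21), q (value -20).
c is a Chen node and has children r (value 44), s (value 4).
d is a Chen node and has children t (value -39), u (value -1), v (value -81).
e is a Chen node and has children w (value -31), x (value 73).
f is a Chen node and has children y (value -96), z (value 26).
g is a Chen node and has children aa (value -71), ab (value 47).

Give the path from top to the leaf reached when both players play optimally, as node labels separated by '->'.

a (Chen): max(89, -2, -77) = 89
b (Chen): max(53, 26, 21, -20) = 53
Left (Yuki): min(89, 53) = 53
c (Chen): max(44, 4) = 44
d (Chen): max(-39, -1, -81) = -1
Mid (Yuki): min(44, -1) = -1
e (Chen): max(-31, 73) = 73
f (Chen): max(-96, 26) = 26
g (Chen): max(-71, 47) = 47
Right (Yuki): min(73, 26, 47) = 26
top (Chen): max(53, -1, 26) = 53
At top, Chen picks Left (highest: 53).
At Left, Yuki picks b (lowest: 53).
At b, Chen picks m (highest: 53).
Terminal value 53.

top -> Left -> b -> m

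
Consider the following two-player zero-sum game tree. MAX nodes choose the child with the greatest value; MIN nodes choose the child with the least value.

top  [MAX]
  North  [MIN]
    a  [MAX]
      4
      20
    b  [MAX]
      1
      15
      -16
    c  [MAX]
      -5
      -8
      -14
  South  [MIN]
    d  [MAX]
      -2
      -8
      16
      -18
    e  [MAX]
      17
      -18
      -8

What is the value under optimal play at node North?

a (MAX): max(4, 20) = 20
b (MAX): max(1, 15, -16) = 15
c (MAX): max(-5, -8, -14) = -5
North (MIN): min(20, 15, -5) = -5

-5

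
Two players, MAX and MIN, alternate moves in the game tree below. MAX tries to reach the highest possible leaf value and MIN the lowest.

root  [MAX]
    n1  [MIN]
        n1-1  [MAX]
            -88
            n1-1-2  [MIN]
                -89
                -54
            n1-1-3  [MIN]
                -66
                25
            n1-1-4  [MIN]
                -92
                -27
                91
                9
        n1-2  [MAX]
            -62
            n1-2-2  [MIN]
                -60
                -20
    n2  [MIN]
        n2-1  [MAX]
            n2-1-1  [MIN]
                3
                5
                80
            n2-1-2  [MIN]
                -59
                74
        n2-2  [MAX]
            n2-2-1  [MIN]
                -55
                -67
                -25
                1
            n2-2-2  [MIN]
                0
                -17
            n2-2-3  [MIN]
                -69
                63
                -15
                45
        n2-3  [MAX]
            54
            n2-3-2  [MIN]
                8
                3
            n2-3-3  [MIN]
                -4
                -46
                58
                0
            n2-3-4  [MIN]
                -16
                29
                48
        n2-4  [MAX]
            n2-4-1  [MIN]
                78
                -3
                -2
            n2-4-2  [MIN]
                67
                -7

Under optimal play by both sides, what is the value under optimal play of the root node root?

n1-1-2 (MIN): min(-89, -54) = -89
n1-1-3 (MIN): min(-66, 25) = -66
n1-1-4 (MIN): min(-92, -27, 91, 9) = -92
n1-1 (MAX): max(-88, -89, -66, -92) = -66
n1-2-2 (MIN): min(-60, -20) = -60
n1-2 (MAX): max(-62, -60) = -60
n1 (MIN): min(-66, -60) = -66
n2-1-1 (MIN): min(3, 5, 80) = 3
n2-1-2 (MIN): min(-59, 74) = -59
n2-1 (MAX): max(3, -59) = 3
n2-2-1 (MIN): min(-55, -67, -25, 1) = -67
n2-2-2 (MIN): min(0, -17) = -17
n2-2-3 (MIN): min(-69, 63, -15, 45) = -69
n2-2 (MAX): max(-67, -17, -69) = -17
n2-3-2 (MIN): min(8, 3) = 3
n2-3-3 (MIN): min(-4, -46, 58, 0) = -46
n2-3-4 (MIN): min(-16, 29, 48) = -16
n2-3 (MAX): max(54, 3, -46, -16) = 54
n2-4-1 (MIN): min(78, -3, -2) = -3
n2-4-2 (MIN): min(67, -7) = -7
n2-4 (MAX): max(-3, -7) = -3
n2 (MIN): min(3, -17, 54, -3) = -17
root (MAX): max(-66, -17) = -17

-17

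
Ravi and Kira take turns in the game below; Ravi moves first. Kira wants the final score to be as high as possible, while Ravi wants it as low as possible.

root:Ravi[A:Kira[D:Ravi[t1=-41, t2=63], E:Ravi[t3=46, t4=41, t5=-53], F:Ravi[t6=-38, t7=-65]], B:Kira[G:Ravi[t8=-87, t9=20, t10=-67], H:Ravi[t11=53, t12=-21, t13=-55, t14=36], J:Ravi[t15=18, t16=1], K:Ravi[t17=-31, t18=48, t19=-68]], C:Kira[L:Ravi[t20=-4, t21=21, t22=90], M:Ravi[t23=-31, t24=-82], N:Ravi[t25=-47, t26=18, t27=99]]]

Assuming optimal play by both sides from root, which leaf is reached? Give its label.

t1

D (Ravi): min(-41, 63) = -41
E (Ravi): min(46, 41, -53) = -53
F (Ravi): min(-38, -65) = -65
A (Kira): max(-41, -53, -65) = -41
G (Ravi): min(-87, 20, -67) = -87
H (Ravi): min(53, -21, -55, 36) = -55
J (Ravi): min(18, 1) = 1
K (Ravi): min(-31, 48, -68) = -68
B (Kira): max(-87, -55, 1, -68) = 1
L (Ravi): min(-4, 21, 90) = -4
M (Ravi): min(-31, -82) = -82
N (Ravi): min(-47, 18, 99) = -47
C (Kira): max(-4, -82, -47) = -4
root (Ravi): min(-41, 1, -4) = -41
At root, Ravi picks A (lowest: -41).
At A, Kira picks D (highest: -41).
At D, Ravi picks t1 (lowest: -41).
Terminal value -41.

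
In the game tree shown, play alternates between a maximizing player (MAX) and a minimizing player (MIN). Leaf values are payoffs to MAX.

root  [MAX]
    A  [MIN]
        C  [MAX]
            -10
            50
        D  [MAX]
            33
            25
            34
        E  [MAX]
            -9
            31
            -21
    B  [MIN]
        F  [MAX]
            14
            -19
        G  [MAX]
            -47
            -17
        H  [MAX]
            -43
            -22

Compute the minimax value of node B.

F (MAX): max(14, -19) = 14
G (MAX): max(-47, -17) = -17
H (MAX): max(-43, -22) = -22
B (MIN): min(14, -17, -22) = -22

-22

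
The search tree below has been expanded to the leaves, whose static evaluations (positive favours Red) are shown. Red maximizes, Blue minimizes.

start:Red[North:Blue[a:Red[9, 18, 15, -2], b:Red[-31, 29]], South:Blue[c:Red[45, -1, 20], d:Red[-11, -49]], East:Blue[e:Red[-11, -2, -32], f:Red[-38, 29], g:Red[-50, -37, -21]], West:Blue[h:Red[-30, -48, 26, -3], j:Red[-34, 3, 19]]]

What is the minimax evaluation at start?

19

a (Red): max(9, 18, 15, -2) = 18
b (Red): max(-31, 29) = 29
North (Blue): min(18, 29) = 18
c (Red): max(45, -1, 20) = 45
d (Red): max(-11, -49) = -11
South (Blue): min(45, -11) = -11
e (Red): max(-11, -2, -32) = -2
f (Red): max(-38, 29) = 29
g (Red): max(-50, -37, -21) = -21
East (Blue): min(-2, 29, -21) = -21
h (Red): max(-30, -48, 26, -3) = 26
j (Red): max(-34, 3, 19) = 19
West (Blue): min(26, 19) = 19
start (Red): max(18, -11, -21, 19) = 19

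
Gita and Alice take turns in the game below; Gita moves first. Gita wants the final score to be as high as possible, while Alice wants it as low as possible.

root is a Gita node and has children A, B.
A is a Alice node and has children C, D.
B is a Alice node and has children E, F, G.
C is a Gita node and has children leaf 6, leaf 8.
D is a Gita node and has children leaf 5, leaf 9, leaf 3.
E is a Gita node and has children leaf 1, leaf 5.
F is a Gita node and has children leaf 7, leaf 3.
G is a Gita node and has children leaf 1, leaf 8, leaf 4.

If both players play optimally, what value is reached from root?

C (Gita): max(6, 8) = 8
D (Gita): max(5, 9, 3) = 9
A (Alice): min(8, 9) = 8
E (Gita): max(1, 5) = 5
F (Gita): max(7, 3) = 7
G (Gita): max(1, 8, 4) = 8
B (Alice): min(5, 7, 8) = 5
root (Gita): max(8, 5) = 8

8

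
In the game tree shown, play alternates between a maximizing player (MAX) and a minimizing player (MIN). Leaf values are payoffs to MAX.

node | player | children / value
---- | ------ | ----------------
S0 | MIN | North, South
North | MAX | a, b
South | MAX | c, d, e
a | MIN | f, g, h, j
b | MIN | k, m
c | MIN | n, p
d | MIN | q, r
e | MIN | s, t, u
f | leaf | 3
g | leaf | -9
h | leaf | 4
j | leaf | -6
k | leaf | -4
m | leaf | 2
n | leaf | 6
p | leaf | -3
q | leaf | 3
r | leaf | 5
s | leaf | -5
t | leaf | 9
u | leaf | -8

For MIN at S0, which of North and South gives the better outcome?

North

a (MIN): min(3, -9, 4, -6) = -9
b (MIN): min(-4, 2) = -4
North (MAX): max(-9, -4) = -4
c (MIN): min(6, -3) = -3
d (MIN): min(3, 5) = 3
e (MIN): min(-5, 9, -8) = -8
South (MAX): max(-3, 3, -8) = 3
MIN prefers the lower value; North=-4, South=3. North is better since -4 < 3.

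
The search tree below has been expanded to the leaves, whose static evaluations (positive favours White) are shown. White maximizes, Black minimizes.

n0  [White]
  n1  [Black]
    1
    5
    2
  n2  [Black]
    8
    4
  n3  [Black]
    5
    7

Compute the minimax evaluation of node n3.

5

n3 (Black): min(5, 7) = 5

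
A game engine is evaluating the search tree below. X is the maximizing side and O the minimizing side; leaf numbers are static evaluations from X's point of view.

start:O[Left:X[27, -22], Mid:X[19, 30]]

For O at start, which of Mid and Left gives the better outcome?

Mid (X): max(19, 30) = 30
Left (X): max(27, -22) = 27
O prefers the lower value; Mid=30, Left=27. Left is better since 27 < 30.

Left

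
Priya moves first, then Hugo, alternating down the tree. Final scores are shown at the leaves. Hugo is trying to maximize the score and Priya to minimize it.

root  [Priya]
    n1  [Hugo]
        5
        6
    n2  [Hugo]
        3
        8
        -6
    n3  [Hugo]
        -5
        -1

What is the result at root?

-1

n1 (Hugo): max(5, 6) = 6
n2 (Hugo): max(3, 8, -6) = 8
n3 (Hugo): max(-5, -1) = -1
root (Priya): min(6, 8, -1) = -1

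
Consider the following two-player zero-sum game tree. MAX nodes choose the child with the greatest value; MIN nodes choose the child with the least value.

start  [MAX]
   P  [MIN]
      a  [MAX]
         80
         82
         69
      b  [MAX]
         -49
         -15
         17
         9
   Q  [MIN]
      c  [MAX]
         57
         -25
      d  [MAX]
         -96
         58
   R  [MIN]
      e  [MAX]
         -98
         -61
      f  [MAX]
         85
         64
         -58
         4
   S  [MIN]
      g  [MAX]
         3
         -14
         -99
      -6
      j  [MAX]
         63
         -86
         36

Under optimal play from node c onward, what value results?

57

c (MAX): max(57, -25) = 57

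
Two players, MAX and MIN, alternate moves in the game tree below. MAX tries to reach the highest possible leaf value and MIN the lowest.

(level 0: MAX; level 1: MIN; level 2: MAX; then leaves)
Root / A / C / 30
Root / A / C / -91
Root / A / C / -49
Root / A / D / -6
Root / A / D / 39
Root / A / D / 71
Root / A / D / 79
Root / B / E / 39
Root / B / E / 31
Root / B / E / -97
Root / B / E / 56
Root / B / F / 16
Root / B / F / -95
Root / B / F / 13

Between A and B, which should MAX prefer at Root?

A

C (MAX): max(30, -91, -49) = 30
D (MAX): max(-6, 39, 71, 79) = 79
A (MIN): min(30, 79) = 30
E (MAX): max(39, 31, -97, 56) = 56
F (MAX): max(16, -95, 13) = 16
B (MIN): min(56, 16) = 16
MAX prefers the higher value; A=30, B=16. A is better since 30 > 16.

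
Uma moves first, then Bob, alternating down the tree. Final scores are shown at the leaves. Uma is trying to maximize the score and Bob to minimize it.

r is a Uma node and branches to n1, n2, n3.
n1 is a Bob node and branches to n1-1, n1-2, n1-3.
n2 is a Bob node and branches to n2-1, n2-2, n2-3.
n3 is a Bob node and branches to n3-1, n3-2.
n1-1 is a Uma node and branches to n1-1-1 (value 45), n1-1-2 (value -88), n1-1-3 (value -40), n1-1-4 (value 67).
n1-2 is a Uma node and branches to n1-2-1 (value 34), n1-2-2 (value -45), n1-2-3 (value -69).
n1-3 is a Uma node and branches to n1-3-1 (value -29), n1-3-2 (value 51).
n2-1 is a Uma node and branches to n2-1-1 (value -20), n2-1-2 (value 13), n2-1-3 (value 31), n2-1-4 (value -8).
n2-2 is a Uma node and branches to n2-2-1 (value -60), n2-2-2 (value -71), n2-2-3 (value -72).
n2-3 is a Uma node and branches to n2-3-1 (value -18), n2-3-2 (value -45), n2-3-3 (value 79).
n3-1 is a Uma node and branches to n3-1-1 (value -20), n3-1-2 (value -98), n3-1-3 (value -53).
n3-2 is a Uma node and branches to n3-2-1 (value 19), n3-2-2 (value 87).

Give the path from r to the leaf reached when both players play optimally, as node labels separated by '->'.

n1-1 (Uma): max(45, -88, -40, 67) = 67
n1-2 (Uma): max(34, -45, -69) = 34
n1-3 (Uma): max(-29, 51) = 51
n1 (Bob): min(67, 34, 51) = 34
n2-1 (Uma): max(-20, 13, 31, -8) = 31
n2-2 (Uma): max(-60, -71, -72) = -60
n2-3 (Uma): max(-18, -45, 79) = 79
n2 (Bob): min(31, -60, 79) = -60
n3-1 (Uma): max(-20, -98, -53) = -20
n3-2 (Uma): max(19, 87) = 87
n3 (Bob): min(-20, 87) = -20
r (Uma): max(34, -60, -20) = 34
At r, Uma picks n1 (highest: 34).
At n1, Bob picks n1-2 (lowest: 34).
At n1-2, Uma picks n1-2-1 (highest: 34).
Terminal value 34.

r -> n1 -> n1-2 -> n1-2-1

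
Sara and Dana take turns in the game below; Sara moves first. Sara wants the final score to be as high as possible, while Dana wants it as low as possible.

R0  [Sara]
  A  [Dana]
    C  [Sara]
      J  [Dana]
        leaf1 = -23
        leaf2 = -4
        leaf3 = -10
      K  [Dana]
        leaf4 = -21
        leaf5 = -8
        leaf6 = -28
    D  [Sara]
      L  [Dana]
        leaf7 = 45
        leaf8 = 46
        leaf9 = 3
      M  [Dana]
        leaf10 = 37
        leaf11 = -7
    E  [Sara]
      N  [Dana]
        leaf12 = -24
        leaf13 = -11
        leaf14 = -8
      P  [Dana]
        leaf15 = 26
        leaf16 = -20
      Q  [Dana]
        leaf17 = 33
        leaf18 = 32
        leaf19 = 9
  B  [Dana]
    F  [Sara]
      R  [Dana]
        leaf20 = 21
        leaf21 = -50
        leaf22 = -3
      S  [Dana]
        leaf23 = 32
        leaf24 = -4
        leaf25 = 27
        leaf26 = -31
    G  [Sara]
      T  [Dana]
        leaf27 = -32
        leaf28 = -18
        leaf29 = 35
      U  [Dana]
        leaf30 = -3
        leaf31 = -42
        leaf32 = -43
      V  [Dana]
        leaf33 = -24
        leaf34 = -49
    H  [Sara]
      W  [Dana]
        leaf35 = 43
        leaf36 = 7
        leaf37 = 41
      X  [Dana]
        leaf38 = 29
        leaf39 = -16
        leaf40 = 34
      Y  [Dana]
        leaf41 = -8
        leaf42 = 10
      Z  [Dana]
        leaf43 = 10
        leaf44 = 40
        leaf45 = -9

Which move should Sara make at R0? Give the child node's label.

J (Dana): min(-23, -4, -10) = -23
K (Dana): min(-21, -8, -28) = -28
C (Sara): max(-23, -28) = -23
L (Dana): min(45, 46, 3) = 3
M (Dana): min(37, -7) = -7
D (Sara): max(3, -7) = 3
N (Dana): min(-24, -11, -8) = -24
P (Dana): min(26, -20) = -20
Q (Dana): min(33, 32, 9) = 9
E (Sara): max(-24, -20, 9) = 9
A (Dana): min(-23, 3, 9) = -23
R (Dana): min(21, -50, -3) = -50
S (Dana): min(32, -4, 27, -31) = -31
F (Sara): max(-50, -31) = -31
T (Dana): min(-32, -18, 35) = -32
U (Dana): min(-3, -42, -43) = -43
V (Dana): min(-24, -49) = -49
G (Sara): max(-32, -43, -49) = -32
W (Dana): min(43, 7, 41) = 7
X (Dana): min(29, -16, 34) = -16
Y (Dana): min(-8, 10) = -8
Z (Dana): min(10, 40, -9) = -9
H (Sara): max(7, -16, -8, -9) = 7
B (Dana): min(-31, -32, 7) = -32
R0 (Sara): max(-23, -32) = -23
Sara at R0 wants the highest of {A=-23, B=-32}, so chooses A.

A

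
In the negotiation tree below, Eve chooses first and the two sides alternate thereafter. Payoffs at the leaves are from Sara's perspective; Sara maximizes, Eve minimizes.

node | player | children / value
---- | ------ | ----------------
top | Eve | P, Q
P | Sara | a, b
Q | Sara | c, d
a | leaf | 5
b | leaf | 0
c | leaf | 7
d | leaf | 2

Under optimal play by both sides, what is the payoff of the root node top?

P (Sara): max(5, 0) = 5
Q (Sara): max(7, 2) = 7
top (Eve): min(5, 7) = 5

5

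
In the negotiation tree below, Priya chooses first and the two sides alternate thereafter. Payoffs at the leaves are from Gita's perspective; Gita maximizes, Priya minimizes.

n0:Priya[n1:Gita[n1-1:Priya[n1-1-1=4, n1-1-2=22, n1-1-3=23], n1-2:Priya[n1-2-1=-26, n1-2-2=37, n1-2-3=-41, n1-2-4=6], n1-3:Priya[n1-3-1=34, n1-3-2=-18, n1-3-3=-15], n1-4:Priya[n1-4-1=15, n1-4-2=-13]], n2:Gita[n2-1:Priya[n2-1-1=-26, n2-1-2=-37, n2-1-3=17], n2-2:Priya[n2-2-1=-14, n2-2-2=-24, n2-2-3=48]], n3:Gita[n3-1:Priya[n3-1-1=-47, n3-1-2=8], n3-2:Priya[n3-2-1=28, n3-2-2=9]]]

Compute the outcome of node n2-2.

n2-2 (Priya): min(-14, -24, 48) = -24

-24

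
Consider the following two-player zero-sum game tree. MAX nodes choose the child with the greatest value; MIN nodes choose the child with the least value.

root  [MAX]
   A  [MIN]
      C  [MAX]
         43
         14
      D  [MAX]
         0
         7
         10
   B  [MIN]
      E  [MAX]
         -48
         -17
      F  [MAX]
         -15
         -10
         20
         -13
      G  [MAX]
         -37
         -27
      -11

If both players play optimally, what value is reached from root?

10

C (MAX): max(43, 14) = 43
D (MAX): max(0, 7, 10) = 10
A (MIN): min(43, 10) = 10
E (MAX): max(-48, -17) = -17
F (MAX): max(-15, -10, 20, -13) = 20
G (MAX): max(-37, -27) = -27
B (MIN): min(-17, 20, -27, -11) = -27
root (MAX): max(10, -27) = 10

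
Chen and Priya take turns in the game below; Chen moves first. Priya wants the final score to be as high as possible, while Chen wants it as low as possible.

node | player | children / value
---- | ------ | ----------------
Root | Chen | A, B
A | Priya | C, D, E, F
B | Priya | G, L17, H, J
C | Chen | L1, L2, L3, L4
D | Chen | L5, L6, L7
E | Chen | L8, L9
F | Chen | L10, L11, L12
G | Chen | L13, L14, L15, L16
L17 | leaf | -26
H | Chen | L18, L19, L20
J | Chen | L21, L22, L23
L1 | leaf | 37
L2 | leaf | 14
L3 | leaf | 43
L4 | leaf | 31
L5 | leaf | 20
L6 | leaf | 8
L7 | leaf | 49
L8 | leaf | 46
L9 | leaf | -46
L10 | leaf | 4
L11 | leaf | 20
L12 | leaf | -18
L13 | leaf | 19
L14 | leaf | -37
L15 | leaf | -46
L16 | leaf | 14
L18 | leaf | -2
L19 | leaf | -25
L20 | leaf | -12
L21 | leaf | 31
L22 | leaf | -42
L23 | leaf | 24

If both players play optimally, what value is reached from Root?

C (Chen): min(37, 14, 43, 31) = 14
D (Chen): min(20, 8, 49) = 8
E (Chen): min(46, -46) = -46
F (Chen): min(4, 20, -18) = -18
A (Priya): max(14, 8, -46, -18) = 14
G (Chen): min(19, -37, -46, 14) = -46
H (Chen): min(-2, -25, -12) = -25
J (Chen): min(31, -42, 24) = -42
B (Priya): max(-46, -26, -25, -42) = -25
Root (Chen): min(14, -25) = -25

-25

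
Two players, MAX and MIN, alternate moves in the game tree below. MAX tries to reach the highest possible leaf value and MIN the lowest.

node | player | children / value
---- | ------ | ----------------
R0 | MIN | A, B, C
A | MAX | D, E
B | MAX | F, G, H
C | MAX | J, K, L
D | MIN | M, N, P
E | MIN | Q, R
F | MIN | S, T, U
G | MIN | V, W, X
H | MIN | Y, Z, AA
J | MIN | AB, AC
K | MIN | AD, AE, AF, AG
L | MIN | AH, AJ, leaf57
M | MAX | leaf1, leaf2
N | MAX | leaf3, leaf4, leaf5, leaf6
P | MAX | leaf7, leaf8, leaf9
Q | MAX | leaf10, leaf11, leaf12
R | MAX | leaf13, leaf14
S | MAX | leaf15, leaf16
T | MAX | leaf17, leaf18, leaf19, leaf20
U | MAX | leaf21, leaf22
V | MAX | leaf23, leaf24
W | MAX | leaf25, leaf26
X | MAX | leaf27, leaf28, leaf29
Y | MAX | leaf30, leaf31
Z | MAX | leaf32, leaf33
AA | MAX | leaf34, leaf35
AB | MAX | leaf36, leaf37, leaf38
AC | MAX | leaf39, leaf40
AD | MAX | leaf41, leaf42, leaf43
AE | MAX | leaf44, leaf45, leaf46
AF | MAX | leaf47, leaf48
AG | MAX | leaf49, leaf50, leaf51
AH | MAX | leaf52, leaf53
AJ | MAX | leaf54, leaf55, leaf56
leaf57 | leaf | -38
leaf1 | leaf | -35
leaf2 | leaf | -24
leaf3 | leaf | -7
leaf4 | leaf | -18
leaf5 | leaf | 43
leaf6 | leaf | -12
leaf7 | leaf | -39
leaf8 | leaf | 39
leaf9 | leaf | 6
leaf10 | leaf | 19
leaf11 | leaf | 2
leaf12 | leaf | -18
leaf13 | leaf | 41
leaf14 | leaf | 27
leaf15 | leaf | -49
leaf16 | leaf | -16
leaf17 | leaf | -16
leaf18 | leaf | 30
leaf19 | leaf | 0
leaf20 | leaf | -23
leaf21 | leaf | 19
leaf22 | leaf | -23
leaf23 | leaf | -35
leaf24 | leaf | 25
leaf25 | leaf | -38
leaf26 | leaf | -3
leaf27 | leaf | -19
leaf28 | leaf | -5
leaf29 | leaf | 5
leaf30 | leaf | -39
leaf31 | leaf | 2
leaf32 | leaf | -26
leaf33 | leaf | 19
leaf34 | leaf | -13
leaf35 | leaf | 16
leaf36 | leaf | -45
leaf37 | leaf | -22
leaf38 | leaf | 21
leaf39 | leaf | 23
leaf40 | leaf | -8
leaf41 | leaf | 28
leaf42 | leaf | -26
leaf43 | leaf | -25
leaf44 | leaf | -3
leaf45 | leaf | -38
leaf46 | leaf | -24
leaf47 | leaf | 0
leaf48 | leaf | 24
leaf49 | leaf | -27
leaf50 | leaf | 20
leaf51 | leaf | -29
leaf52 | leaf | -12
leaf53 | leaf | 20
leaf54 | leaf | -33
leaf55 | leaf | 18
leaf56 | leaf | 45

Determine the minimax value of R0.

2

M (MAX): max(-35, -24) = -24
N (MAX): max(-7, -18, 43, -12) = 43
P (MAX): max(-39, 39, 6) = 39
D (MIN): min(-24, 43, 39) = -24
Q (MAX): max(19, 2, -18) = 19
R (MAX): max(41, 27) = 41
E (MIN): min(19, 41) = 19
A (MAX): max(-24, 19) = 19
S (MAX): max(-49, -16) = -16
T (MAX): max(-16, 30, 0, -23) = 30
U (MAX): max(19, -23) = 19
F (MIN): min(-16, 30, 19) = -16
V (MAX): max(-35, 25) = 25
W (MAX): max(-38, -3) = -3
X (MAX): max(-19, -5, 5) = 5
G (MIN): min(25, -3, 5) = -3
Y (MAX): max(-39, 2) = 2
Z (MAX): max(-26, 19) = 19
AA (MAX): max(-13, 16) = 16
H (MIN): min(2, 19, 16) = 2
B (MAX): max(-16, -3, 2) = 2
AB (MAX): max(-45, -22, 21) = 21
AC (MAX): max(23, -8) = 23
J (MIN): min(21, 23) = 21
AD (MAX): max(28, -26, -25) = 28
AE (MAX): max(-3, -38, -24) = -3
AF (MAX): max(0, 24) = 24
AG (MAX): max(-27, 20, -29) = 20
K (MIN): min(28, -3, 24, 20) = -3
AH (MAX): max(-12, 20) = 20
AJ (MAX): max(-33, 18, 45) = 45
L (MIN): min(20, 45, -38) = -38
C (MAX): max(21, -3, -38) = 21
R0 (MIN): min(19, 2, 21) = 2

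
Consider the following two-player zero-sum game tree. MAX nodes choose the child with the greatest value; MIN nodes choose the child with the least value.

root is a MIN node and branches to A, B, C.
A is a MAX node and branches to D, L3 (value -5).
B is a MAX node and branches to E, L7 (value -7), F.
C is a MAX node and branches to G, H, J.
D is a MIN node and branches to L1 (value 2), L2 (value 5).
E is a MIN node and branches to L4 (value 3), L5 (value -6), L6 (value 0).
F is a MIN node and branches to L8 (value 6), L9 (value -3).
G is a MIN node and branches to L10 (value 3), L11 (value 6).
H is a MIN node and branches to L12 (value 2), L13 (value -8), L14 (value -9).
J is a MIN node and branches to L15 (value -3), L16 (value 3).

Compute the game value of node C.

3

G (MIN): min(3, 6) = 3
H (MIN): min(2, -8, -9) = -9
J (MIN): min(-3, 3) = -3
C (MAX): max(3, -9, -3) = 3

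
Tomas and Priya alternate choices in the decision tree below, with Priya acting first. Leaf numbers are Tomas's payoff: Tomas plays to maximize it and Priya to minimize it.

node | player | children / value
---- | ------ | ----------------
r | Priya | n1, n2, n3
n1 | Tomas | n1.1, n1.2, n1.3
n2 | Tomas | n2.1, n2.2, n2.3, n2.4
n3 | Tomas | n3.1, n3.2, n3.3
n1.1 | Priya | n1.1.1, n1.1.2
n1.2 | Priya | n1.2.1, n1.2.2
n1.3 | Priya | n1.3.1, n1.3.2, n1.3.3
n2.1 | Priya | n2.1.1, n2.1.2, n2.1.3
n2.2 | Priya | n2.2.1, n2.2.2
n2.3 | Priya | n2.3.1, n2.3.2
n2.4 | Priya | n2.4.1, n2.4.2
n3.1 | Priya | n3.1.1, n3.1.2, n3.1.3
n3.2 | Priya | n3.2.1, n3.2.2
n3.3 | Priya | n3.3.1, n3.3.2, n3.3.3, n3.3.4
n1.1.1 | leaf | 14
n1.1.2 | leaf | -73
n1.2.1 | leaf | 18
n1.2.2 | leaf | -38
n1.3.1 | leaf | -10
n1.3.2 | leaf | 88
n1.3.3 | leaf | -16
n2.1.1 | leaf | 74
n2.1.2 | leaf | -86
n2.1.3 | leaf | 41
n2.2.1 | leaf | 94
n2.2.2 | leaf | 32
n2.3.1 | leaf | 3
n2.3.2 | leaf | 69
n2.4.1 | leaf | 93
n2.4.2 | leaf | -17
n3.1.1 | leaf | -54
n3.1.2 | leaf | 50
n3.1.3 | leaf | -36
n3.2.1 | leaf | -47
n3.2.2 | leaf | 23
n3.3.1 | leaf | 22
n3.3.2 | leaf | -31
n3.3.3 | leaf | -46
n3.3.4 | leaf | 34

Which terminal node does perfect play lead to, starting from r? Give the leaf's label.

n1.1 (Priya): min(14, -73) = -73
n1.2 (Priya): min(18, -38) = -38
n1.3 (Priya): min(-10, 88, -16) = -16
n1 (Tomas): max(-73, -38, -16) = -16
n2.1 (Priya): min(74, -86, 41) = -86
n2.2 (Priya): min(94, 32) = 32
n2.3 (Priya): min(3, 69) = 3
n2.4 (Priya): min(93, -17) = -17
n2 (Tomas): max(-86, 32, 3, -17) = 32
n3.1 (Priya): min(-54, 50, -36) = -54
n3.2 (Priya): min(-47, 23) = -47
n3.3 (Priya): min(22, -31, -46, 34) = -46
n3 (Tomas): max(-54, -47, -46) = -46
r (Priya): min(-16, 32, -46) = -46
At r, Priya picks n3 (lowest: -46).
At n3, Tomas picks n3.3 (highest: -46).
At n3.3, Priya picks n3.3.3 (lowest: -46).
Terminal value -46.

n3.3.3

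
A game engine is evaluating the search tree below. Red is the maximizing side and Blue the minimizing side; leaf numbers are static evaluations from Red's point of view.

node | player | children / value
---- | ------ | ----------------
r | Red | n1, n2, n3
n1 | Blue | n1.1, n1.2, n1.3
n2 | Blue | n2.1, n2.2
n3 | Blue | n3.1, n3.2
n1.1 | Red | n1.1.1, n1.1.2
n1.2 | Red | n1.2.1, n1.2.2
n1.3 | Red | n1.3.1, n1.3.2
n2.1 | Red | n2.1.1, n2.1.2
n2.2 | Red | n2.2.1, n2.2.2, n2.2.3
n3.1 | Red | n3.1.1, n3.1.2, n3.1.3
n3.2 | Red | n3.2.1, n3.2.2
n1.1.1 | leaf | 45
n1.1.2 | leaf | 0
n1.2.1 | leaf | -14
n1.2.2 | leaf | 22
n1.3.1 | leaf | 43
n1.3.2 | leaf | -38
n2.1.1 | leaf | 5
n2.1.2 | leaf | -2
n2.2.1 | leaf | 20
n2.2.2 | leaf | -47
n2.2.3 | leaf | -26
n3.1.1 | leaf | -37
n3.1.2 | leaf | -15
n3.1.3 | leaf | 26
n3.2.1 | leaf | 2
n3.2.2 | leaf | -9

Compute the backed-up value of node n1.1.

45

n1.1 (Red): max(45, 0) = 45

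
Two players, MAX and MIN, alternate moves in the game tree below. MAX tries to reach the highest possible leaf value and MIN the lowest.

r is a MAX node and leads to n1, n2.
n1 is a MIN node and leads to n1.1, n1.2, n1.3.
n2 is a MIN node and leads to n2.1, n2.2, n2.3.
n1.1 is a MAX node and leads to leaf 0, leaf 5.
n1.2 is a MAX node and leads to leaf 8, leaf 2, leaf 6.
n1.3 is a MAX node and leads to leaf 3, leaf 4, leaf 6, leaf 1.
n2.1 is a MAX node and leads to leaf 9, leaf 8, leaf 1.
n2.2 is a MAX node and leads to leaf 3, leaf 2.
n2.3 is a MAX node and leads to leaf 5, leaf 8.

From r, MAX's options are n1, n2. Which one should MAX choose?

n1

n1.1 (MAX): max(0, 5) = 5
n1.2 (MAX): max(8, 2, 6) = 8
n1.3 (MAX): max(3, 4, 6, 1) = 6
n1 (MIN): min(5, 8, 6) = 5
n2.1 (MAX): max(9, 8, 1) = 9
n2.2 (MAX): max(3, 2) = 3
n2.3 (MAX): max(5, 8) = 8
n2 (MIN): min(9, 3, 8) = 3
r (MAX): max(5, 3) = 5
MAX at r wants the highest of {n1=5, n2=3}, so chooses n1.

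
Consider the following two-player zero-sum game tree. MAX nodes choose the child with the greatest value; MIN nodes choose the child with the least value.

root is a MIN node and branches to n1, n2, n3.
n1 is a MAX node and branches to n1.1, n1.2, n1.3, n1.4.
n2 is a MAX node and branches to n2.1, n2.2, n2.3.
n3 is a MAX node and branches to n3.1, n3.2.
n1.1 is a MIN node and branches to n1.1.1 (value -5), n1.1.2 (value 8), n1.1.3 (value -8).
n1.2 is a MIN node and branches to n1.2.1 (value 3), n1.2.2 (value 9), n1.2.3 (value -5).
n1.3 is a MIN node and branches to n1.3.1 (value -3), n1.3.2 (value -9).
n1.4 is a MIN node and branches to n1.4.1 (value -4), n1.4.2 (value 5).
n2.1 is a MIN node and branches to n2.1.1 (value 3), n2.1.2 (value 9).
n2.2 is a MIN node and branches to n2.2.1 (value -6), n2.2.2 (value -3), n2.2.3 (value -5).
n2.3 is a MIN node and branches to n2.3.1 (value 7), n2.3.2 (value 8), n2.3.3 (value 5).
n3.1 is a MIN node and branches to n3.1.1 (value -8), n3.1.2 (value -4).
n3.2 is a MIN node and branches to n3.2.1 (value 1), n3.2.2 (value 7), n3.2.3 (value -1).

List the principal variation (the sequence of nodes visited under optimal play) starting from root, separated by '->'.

root -> n1 -> n1.4 -> n1.4.1

n1.1 (MIN): min(-5, 8, -8) = -8
n1.2 (MIN): min(3, 9, -5) = -5
n1.3 (MIN): min(-3, -9) = -9
n1.4 (MIN): min(-4, 5) = -4
n1 (MAX): max(-8, -5, -9, -4) = -4
n2.1 (MIN): min(3, 9) = 3
n2.2 (MIN): min(-6, -3, -5) = -6
n2.3 (MIN): min(7, 8, 5) = 5
n2 (MAX): max(3, -6, 5) = 5
n3.1 (MIN): min(-8, -4) = -8
n3.2 (MIN): min(1, 7, -1) = -1
n3 (MAX): max(-8, -1) = -1
root (MIN): min(-4, 5, -1) = -4
At root, MIN picks n1 (lowest: -4).
At n1, MAX picks n1.4 (highest: -4).
At n1.4, MIN picks n1.4.1 (lowest: -4).
Terminal value -4.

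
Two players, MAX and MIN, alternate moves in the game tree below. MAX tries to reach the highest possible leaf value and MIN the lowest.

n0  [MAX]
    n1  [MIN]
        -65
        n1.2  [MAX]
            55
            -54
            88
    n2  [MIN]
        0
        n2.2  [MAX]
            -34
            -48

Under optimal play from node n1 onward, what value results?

-65

n1.2 (MAX): max(55, -54, 88) = 88
n1 (MIN): min(-65, 88) = -65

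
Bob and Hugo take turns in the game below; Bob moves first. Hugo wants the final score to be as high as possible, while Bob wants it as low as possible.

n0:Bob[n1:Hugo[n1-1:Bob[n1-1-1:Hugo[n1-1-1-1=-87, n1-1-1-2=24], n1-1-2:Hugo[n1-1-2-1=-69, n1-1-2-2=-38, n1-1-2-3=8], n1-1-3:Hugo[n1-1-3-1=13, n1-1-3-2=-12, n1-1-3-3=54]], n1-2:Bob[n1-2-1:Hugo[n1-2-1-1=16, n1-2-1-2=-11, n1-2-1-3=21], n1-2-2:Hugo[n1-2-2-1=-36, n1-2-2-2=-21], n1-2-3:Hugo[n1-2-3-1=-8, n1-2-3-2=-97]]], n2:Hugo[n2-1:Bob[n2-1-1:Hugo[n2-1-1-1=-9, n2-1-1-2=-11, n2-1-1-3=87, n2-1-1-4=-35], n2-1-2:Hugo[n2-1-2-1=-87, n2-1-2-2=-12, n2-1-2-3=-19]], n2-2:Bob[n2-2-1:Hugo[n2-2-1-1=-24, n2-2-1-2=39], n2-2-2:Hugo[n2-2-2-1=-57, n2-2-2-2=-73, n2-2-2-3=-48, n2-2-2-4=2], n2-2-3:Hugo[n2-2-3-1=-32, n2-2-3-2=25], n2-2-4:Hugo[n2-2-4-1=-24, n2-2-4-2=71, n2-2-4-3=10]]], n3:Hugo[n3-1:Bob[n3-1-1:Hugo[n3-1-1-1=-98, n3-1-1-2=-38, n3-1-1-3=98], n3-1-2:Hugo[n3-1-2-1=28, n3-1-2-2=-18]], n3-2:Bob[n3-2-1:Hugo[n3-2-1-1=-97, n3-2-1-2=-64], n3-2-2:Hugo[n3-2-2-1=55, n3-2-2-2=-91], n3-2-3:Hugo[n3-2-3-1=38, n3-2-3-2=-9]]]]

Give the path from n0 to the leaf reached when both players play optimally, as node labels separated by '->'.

n1-1-1 (Hugo): max(-87, 24) = 24
n1-1-2 (Hugo): max(-69, -38, 8) = 8
n1-1-3 (Hugo): max(13, -12, 54) = 54
n1-1 (Bob): min(24, 8, 54) = 8
n1-2-1 (Hugo): max(16, -11, 21) = 21
n1-2-2 (Hugo): max(-36, -21) = -21
n1-2-3 (Hugo): max(-8, -97) = -8
n1-2 (Bob): min(21, -21, -8) = -21
n1 (Hugo): max(8, -21) = 8
n2-1-1 (Hugo): max(-9, -11, 87, -35) = 87
n2-1-2 (Hugo): max(-87, -12, -19) = -12
n2-1 (Bob): min(87, -12) = -12
n2-2-1 (Hugo): max(-24, 39) = 39
n2-2-2 (Hugo): max(-57, -73, -48, 2) = 2
n2-2-3 (Hugo): max(-32, 25) = 25
n2-2-4 (Hugo): max(-24, 71, 10) = 71
n2-2 (Bob): min(39, 2, 25, 71) = 2
n2 (Hugo): max(-12, 2) = 2
n3-1-1 (Hugo): max(-98, -38, 98) = 98
n3-1-2 (Hugo): max(28, -18) = 28
n3-1 (Bob): min(98, 28) = 28
n3-2-1 (Hugo): max(-97, -64) = -64
n3-2-2 (Hugo): max(55, -91) = 55
n3-2-3 (Hugo): max(38, -9) = 38
n3-2 (Bob): min(-64, 55, 38) = -64
n3 (Hugo): max(28, -64) = 28
n0 (Bob): min(8, 2, 28) = 2
At n0, Bob picks n2 (lowest: 2).
At n2, Hugo picks n2-2 (highest: 2).
At n2-2, Bob picks n2-2-2 (lowest: 2).
At n2-2-2, Hugo picks n2-2-2-4 (highest: 2).
Terminal value 2.

n0 -> n2 -> n2-2 -> n2-2-2 -> n2-2-2-4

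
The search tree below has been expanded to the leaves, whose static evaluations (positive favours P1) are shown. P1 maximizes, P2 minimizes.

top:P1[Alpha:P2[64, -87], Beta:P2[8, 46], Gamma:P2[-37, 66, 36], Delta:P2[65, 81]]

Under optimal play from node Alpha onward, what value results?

-87

Alpha (P2): min(64, -87) = -87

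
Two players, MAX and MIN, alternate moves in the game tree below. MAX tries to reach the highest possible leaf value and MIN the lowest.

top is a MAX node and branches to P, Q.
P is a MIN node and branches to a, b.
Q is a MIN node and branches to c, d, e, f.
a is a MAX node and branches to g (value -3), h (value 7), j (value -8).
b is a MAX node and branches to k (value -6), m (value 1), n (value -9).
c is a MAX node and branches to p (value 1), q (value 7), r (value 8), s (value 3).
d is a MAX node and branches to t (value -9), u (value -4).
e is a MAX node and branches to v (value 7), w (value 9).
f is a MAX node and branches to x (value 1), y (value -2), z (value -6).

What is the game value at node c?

c (MAX): max(1, 7, 8, 3) = 8

8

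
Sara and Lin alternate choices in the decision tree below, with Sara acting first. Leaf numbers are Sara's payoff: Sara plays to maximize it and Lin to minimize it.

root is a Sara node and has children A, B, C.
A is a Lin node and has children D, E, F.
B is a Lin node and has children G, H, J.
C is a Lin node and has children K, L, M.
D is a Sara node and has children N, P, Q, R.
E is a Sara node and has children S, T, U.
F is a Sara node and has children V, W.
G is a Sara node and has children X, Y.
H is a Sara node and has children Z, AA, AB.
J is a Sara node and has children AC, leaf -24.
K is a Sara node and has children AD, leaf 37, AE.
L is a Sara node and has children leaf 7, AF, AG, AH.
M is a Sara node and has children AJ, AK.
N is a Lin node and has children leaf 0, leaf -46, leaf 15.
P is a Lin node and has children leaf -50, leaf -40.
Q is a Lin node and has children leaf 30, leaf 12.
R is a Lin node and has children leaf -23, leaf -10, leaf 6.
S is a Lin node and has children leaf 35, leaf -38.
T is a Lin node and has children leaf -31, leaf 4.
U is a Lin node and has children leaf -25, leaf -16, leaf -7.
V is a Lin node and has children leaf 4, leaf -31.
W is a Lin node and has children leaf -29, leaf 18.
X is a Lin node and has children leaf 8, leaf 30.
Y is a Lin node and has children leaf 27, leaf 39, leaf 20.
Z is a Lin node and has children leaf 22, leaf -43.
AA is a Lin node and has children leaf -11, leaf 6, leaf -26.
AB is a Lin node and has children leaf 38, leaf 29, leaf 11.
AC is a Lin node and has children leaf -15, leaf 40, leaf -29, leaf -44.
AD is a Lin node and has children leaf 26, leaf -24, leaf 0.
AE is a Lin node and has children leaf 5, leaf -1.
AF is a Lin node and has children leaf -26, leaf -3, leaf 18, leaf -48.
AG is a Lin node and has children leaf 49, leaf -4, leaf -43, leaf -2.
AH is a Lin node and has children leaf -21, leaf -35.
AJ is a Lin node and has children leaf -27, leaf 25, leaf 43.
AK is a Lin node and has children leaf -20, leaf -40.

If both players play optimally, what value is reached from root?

-24

N (Lin): min(0, -46, 15) = -46
P (Lin): min(-50, -40) = -50
Q (Lin): min(30, 12) = 12
R (Lin): min(-23, -10, 6) = -23
D (Sara): max(-46, -50, 12, -23) = 12
S (Lin): min(35, -38) = -38
T (Lin): min(-31, 4) = -31
U (Lin): min(-25, -16, -7) = -25
E (Sara): max(-38, -31, -25) = -25
V (Lin): min(4, -31) = -31
W (Lin): min(-29, 18) = -29
F (Sara): max(-31, -29) = -29
A (Lin): min(12, -25, -29) = -29
X (Lin): min(8, 30) = 8
Y (Lin): min(27, 39, 20) = 20
G (Sara): max(8, 20) = 20
Z (Lin): min(22, -43) = -43
AA (Lin): min(-11, 6, -26) = -26
AB (Lin): min(38, 29, 11) = 11
H (Sara): max(-43, -26, 11) = 11
AC (Lin): min(-15, 40, -29, -44) = -44
J (Sara): max(-44, -24) = -24
B (Lin): min(20, 11, -24) = -24
AD (Lin): min(26, -24, 0) = -24
AE (Lin): min(5, -1) = -1
K (Sara): max(-24, 37, -1) = 37
AF (Lin): min(-26, -3, 18, -48) = -48
AG (Lin): min(49, -4, -43, -2) = -43
AH (Lin): min(-21, -35) = -35
L (Sara): max(7, -48, -43, -35) = 7
AJ (Lin): min(-27, 25, 43) = -27
AK (Lin): min(-20, -40) = -40
M (Sara): max(-27, -40) = -27
C (Lin): min(37, 7, -27) = -27
root (Sara): max(-29, -24, -27) = -24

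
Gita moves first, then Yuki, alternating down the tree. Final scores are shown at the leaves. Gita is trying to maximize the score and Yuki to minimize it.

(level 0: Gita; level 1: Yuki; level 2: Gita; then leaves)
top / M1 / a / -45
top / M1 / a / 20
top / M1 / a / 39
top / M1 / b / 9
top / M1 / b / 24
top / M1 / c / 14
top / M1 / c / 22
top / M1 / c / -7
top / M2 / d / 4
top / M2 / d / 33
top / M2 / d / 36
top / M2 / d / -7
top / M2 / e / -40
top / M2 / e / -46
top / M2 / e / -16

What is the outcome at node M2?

d (Gita): max(4, 33, 36, -7) = 36
e (Gita): max(-40, -46, -16) = -16
M2 (Yuki): min(36, -16) = -16

-16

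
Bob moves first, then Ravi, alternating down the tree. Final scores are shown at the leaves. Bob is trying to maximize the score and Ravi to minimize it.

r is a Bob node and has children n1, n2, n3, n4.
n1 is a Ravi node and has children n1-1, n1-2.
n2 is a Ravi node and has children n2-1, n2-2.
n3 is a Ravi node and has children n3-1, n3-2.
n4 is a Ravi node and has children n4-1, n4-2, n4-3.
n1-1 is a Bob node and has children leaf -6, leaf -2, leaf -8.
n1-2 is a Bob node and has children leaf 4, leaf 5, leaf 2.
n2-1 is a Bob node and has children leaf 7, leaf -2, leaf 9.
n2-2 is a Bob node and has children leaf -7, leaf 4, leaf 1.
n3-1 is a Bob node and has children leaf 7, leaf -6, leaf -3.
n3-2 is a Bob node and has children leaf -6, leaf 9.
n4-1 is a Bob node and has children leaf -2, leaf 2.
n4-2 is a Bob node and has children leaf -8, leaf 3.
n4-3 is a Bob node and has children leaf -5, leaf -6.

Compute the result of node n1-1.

-2

n1-1 (Bob): max(-6, -2, -8) = -2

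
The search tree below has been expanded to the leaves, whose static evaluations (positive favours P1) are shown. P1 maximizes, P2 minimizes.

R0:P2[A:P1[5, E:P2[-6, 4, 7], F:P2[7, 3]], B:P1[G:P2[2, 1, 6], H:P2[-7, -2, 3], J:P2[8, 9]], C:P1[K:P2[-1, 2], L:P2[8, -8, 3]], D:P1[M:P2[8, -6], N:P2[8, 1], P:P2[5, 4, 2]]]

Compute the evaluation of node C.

-1

K (P2): min(-1, 2) = -1
L (P2): min(8, -8, 3) = -8
C (P1): max(-1, -8) = -1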